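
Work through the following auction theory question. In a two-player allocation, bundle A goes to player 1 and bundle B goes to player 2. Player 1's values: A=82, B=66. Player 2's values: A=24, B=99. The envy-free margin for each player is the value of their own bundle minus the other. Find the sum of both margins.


Step 1: Player 1's margin = v1(A) - v1(B) = 82 - 66 = 16
Step 2: Player 2's margin = v2(B) - v2(A) = 99 - 24 = 75
Step 3: Total margin = 16 + 75 = 91

91


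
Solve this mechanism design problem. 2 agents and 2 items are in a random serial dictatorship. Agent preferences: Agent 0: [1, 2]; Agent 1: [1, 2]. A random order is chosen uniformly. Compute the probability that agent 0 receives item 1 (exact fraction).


Step 1: Agent 0 wants item 1
Step 2: There are 2 possible orderings of agents
Step 3: In 1 orderings, agent 0 gets item 1
Step 4: Probability = 1/2

1/2


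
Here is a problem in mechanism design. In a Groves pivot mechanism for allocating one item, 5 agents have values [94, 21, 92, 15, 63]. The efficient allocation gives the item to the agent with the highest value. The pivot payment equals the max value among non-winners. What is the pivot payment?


Step 1: The efficient winner is agent 0 with value 94
Step 2: Other agents' values: [21, 92, 15, 63]
Step 3: Pivot payment = max(others) = 92
Step 4: The winner pays 92

92


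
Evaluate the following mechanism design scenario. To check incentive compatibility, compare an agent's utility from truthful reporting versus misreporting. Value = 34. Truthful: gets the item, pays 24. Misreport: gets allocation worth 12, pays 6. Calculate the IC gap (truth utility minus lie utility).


Step 1: U(truth) = value - payment = 34 - 24 = 10
Step 2: U(lie) = allocation - payment = 12 - 6 = 6
Step 3: IC gap = 10 - 6 = 4

4


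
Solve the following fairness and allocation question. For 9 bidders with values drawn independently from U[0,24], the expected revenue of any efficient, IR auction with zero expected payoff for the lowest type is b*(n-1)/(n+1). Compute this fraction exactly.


Step 1: By Revenue Equivalence, expected revenue = b*(n-1)/(n+1)
Step 2: Substituting n = 9, b = 24
Step 3: Revenue = 24*(9-1)/(9+1) = 24*8/10
Step 4: Revenue = 192/10 = 96/5

96/5


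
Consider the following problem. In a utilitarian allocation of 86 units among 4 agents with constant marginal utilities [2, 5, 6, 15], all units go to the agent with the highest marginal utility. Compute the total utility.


Step 1: The marginal utilities are [2, 5, 6, 15]
Step 2: The highest marginal utility is 15
Step 3: All 86 units go to that agent
Step 4: Total utility = 15 * 86 = 1290

1290


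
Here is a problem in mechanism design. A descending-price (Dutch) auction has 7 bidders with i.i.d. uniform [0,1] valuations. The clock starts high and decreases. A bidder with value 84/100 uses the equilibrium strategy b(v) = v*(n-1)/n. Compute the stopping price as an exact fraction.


Step 1: Dutch auctions are strategically equivalent to first-price auctions
Step 2: The equilibrium bid is b(v) = v*(n-1)/n
Step 3: b = 21/25 * 6/7
Step 4: b = 18/25

18/25


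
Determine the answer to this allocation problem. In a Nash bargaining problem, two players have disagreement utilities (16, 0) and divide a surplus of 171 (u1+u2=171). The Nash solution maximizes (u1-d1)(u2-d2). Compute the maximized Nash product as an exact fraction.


Step 1: The Nash solution splits surplus symmetrically above the disagreement point
Step 2: u1 = (total + d1 - d2)/2 = (171 + 16 - 0)/2 = 187/2
Step 3: u2 = (total - d1 + d2)/2 = (171 - 16 + 0)/2 = 155/2
Step 4: Nash product = (187/2 - 16) * (155/2 - 0)
Step 5: = 155/2 * 155/2 = 24025/4

24025/4


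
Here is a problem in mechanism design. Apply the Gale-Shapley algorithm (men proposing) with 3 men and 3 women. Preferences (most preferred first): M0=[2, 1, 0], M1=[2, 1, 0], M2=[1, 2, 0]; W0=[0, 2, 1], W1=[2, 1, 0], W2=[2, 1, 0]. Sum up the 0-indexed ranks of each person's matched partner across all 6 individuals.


Step 1: Run Gale-Shapley (men propose, women hold best offer):
  M0 proposes to W2; she accepts
  M1 proposes to W2; she switches from M0
  M2 proposes to W1; she accepts
  M0 proposes to W1; rejected
  M0 proposes to W0; she accepts
Step 2: Final matching: W0-M0, W1-M2, W2-M1
Step 3: 0-indexed ranks (man's rank of his match, then woman's): 2 + 0 + 0 + 0 + 0 + 1
Step 4: Total rank sum = 3

3


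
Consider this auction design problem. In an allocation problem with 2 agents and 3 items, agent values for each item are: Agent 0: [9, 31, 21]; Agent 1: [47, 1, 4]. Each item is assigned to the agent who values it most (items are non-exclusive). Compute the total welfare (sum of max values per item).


Step 1: For each item, find the maximum value among all agents.
Step 2: Item 0 -> Agent 1 (value 47)
Step 3: Item 1 -> Agent 0 (value 31)
Step 4: Item 2 -> Agent 0 (value 21)
Step 5: Total welfare = 47 + 31 + 21 = 99

99


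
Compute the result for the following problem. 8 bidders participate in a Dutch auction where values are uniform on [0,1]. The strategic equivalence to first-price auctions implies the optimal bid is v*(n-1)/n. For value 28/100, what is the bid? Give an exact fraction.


Step 1: Dutch auctions are strategically equivalent to first-price auctions
Step 2: The equilibrium bid is b(v) = v*(n-1)/n
Step 3: b = 7/25 * 7/8
Step 4: b = 49/200

49/200


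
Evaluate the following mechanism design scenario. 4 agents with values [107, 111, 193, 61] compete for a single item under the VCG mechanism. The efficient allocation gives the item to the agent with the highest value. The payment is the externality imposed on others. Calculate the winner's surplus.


Step 1: The winner is the agent with the highest value: agent 2 with value 193
Step 2: Values of other agents: [107, 111, 61]
Step 3: VCG payment = max of others' values = 111
Step 4: Surplus = 193 - 111 = 82

82


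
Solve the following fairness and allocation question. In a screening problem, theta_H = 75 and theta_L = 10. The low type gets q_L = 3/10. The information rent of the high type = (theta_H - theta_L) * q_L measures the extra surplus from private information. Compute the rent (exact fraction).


Step 1: theta_H - theta_L = 75 - 10 = 65
Step 2: Information rent = (theta_H - theta_L) * q_L
Step 3: = 65 * 3/10
Step 4: = 39/2

39/2


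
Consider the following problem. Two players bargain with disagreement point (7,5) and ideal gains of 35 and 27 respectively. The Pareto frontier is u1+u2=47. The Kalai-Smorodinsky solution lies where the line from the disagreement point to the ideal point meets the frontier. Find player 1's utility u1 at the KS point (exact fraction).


Step 1: At the KS point, (u1-d1)/r1 = (u2-d2)/r2 = t and u1+u2 = 47
Step 2: u1 = d1 + r1*t and u2 = d2 + r2*t, so (d1 + r1*t) + (d2 + r2*t) = 47
Step 3: t = (47 - 7 - 5)/(35 + 27) = 35/62
Step 4: u1 = d1 + r1*t = 7 + 35 * 35/62 = 1659/62
Step 5: (Check: u2 = d2 + r2*t = 1255/62; u1+u2 = 1659/62 + 1255/62 = 47, on the frontier.)

1659/62


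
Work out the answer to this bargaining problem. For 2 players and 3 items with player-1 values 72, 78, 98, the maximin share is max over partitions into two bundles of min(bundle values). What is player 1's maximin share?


Step 1: Item values = 72, 78, 98
Step 2: Enumerate all 2-bundle partitions and take the smaller bundle:
  Partition 1: {72} vs {78,98} -> bundles 72, 176; min = 72
  Partition 2: {78} vs {72,98} -> bundles 78, 170; min = 78
  Partition 3: {98} vs {72,78} -> bundles 98, 150; min = 98
Step 3: MMS = max(72, 78, 98) = 98

98


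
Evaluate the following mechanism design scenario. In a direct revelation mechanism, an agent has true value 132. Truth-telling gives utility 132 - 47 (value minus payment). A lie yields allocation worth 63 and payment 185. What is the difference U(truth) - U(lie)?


Step 1: U(truth) = value - payment = 132 - 47 = 85
Step 2: U(lie) = allocation - payment = 63 - 185 = -122
Step 3: IC gap = 85 - (-122) = 207

207


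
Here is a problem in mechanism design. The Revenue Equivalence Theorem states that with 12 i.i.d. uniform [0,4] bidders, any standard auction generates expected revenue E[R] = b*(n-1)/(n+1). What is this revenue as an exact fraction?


Step 1: By Revenue Equivalence, expected revenue = b*(n-1)/(n+1)
Step 2: Substituting n = 12, b = 4
Step 3: Revenue = 4*(12-1)/(12+1) = 4*11/13
Step 4: Revenue = 44/13

44/13


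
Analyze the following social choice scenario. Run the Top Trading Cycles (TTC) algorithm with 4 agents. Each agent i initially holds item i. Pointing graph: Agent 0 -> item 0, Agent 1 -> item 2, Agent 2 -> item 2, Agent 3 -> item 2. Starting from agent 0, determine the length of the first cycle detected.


Step 1: Trace the pointer graph from agent 0: 0 -> 0
Step 2: A cycle is detected when we revisit agent 0
Step 3: The cycle is: 0 -> 0
Step 4: Cycle length = 1

1


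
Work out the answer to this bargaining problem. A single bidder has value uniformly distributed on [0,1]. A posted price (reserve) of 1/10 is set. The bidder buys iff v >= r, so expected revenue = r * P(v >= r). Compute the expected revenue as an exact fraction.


Step 1: Posted price r = 1/10, value support [0,1]
Step 2: P(v >= r) = (1 - 1/10)/1 = 9/10
Step 3: Expected revenue = r * P(v >= r) = 1/10 * 9/10
Step 4: Revenue = 9/100

9/100


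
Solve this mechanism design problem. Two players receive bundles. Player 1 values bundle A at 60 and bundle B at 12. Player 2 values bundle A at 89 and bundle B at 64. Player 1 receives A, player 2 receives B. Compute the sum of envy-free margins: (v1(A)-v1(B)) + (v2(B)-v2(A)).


Step 1: Player 1's margin = v1(A) - v1(B) = 60 - 12 = 48
Step 2: Player 2's margin = v2(B) - v2(A) = 64 - 89 = -25
Step 3: Total margin = 48 + -25 = 23

23


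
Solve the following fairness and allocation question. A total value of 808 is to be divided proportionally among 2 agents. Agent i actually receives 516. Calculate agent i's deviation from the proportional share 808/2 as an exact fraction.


Step 1: Proportional share = 808/2 = 404
Step 2: Agent's actual allocation = 516
Step 3: Excess = 516 - 404 = 112

112


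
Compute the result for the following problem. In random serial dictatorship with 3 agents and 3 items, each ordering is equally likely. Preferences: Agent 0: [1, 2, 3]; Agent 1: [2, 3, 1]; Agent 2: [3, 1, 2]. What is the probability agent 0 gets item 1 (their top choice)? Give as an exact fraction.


Step 1: Agent 0 wants item 1
Step 2: There are 6 possible orderings of agents
Step 3: In 6 orderings, agent 0 gets item 1
Step 4: Probability = 6/6 = 1

1


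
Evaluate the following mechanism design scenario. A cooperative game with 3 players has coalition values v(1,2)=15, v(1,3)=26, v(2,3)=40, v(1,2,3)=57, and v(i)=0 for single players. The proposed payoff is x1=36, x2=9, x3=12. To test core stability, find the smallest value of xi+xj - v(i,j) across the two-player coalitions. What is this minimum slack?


Step 1: Slack for coalition (1,2): x1+x2 - v12 = 45 - 15 = 30
Step 2: Slack for coalition (1,3): x1+x3 - v13 = 48 - 26 = 22
Step 3: Slack for coalition (2,3): x2+x3 - v23 = 21 - 40 = -19
Step 4: Minimum slack = min(30, 22, -19) = -19, attained by (2,3); coalition (2,3) can block (slack < 0), so the allocation is not in the core

-19


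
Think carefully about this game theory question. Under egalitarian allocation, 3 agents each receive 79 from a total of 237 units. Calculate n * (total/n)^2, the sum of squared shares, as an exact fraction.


Step 1: Each agent's share = 237/3 = 79
Step 2: Square of each share = (79)^2 = 6241
Step 3: Sum of squares = 3 * 6241 = 18723

18723


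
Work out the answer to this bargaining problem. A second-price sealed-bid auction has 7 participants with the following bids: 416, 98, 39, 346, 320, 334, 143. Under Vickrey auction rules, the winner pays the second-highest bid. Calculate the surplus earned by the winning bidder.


Step 1: Sort bids in descending order: 416, 346, 334, 320, 143, 98, 39
Step 2: The winning bid is the highest: 416
Step 3: The payment equals the second-highest bid: 346
Step 4: Surplus = winner's bid - payment = 416 - 346 = 70

70


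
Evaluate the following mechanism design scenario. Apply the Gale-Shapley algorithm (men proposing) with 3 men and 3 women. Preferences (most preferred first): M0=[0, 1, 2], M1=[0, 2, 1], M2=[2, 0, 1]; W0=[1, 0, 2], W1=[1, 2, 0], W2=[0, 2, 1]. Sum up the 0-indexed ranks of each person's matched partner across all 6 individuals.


Step 1: Run Gale-Shapley (men propose, women hold best offer):
  M0 proposes to W0; she accepts
  M1 proposes to W0; she switches from M0
  M2 proposes to W2; she accepts
  M0 proposes to W1; she accepts
Step 2: Final matching: W0-M1, W1-M0, W2-M2
Step 3: 0-indexed ranks (man's rank of his match, then woman's): 0 + 0 + 1 + 2 + 0 + 1
Step 4: Total rank sum = 4

4


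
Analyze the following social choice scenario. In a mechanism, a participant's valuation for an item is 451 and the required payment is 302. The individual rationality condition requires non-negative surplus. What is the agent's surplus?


Step 1: Surplus = value - payment = 451 - 302 = 149
Step 2: IR is satisfied (surplus >= 0)

149


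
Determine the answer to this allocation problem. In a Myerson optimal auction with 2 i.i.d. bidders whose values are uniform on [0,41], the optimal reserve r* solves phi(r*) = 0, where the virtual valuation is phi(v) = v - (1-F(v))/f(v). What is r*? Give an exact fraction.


Step 1: For U[0,41], F(v) = v/41 and f(v) = 1/41
Step 2: phi(v) = v - (1 - v/41)/(1/41) = v - (41 - v) = 2v - 41
Step 3: Set phi(r*) = 0: 2r* - 41 = 0
Step 4: r* = 41/2 (the number of bidders n = 2 does not enter)

41/2


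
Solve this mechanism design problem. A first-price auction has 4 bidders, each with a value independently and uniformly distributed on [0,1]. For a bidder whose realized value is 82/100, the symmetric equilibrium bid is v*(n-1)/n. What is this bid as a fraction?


Step 1: The symmetric BNE bidding function is b(v) = v * (n-1) / n
Step 2: Substitute v = 41/50 and n = 4
Step 3: b = 41/50 * 3/4
Step 4: b = 123/200

123/200


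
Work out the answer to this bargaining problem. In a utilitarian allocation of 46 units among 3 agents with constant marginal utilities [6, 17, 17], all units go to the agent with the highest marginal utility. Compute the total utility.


Step 1: The marginal utilities are [6, 17, 17]
Step 2: The highest marginal utility is 17
Step 3: All 46 units go to that agent
Step 4: Total utility = 17 * 46 = 782

782


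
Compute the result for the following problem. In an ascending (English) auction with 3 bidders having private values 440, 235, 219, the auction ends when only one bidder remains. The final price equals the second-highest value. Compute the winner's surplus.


Step 1: Identify the highest value: 440
Step 2: Identify the second-highest value: 235
Step 3: The final price = second-highest value = 235
Step 4: Surplus = 440 - 235 = 205

205


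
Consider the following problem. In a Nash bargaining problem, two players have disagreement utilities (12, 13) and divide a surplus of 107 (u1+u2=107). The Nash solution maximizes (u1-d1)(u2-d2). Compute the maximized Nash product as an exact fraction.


Step 1: The Nash solution splits surplus symmetrically above the disagreement point
Step 2: u1 = (total + d1 - d2)/2 = (107 + 12 - 13)/2 = 53
Step 3: u2 = (total - d1 + d2)/2 = (107 - 12 + 13)/2 = 54
Step 4: Nash product = (53 - 12) * (54 - 13)
Step 5: = 41 * 41 = 1681

1681


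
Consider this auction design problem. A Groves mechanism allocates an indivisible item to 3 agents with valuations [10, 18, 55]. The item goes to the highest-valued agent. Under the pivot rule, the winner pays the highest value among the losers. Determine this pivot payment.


Step 1: The efficient winner is agent 2 with value 55
Step 2: Other agents' values: [10, 18]
Step 3: Pivot payment = max(others) = 18
Step 4: The winner pays 18

18


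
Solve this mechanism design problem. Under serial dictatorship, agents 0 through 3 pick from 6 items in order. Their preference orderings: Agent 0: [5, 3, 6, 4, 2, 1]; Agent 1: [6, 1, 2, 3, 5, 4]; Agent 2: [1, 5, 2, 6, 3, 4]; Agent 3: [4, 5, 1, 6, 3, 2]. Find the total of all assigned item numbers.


Step 1: Agent 0 picks item 5
Step 2: Agent 1 picks item 6
Step 3: Agent 2 picks item 1
Step 4: Agent 3 picks item 4
Step 5: Sum = 5 + 6 + 1 + 4 = 16

16


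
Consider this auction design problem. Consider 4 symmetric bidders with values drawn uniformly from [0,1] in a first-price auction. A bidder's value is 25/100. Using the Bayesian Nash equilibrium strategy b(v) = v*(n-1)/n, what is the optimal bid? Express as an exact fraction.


Step 1: The symmetric BNE bidding function is b(v) = v * (n-1) / n
Step 2: Substitute v = 1/4 and n = 4
Step 3: b = 1/4 * 3/4
Step 4: b = 3/16

3/16


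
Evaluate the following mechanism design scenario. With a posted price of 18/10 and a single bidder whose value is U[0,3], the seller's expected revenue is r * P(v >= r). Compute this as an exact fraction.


Step 1: Posted price r = 9/5, value support [0,3]
Step 2: P(v >= r) = (3 - 9/5)/3 = 2/5
Step 3: Expected revenue = r * P(v >= r) = 9/5 * 2/5
Step 4: Revenue = 18/25

18/25


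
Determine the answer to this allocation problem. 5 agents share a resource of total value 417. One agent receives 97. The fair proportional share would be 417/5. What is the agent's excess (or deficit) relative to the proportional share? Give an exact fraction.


Step 1: Proportional share = 417/5
Step 2: Agent's actual allocation = 97
Step 3: Excess = 97 - 417/5 = 68/5

68/5


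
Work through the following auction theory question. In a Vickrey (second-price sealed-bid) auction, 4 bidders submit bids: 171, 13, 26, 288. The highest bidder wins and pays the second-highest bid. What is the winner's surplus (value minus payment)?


Step 1: Sort bids in descending order: 288, 171, 26, 13
Step 2: The winning bid is the highest: 288
Step 3: The payment equals the second-highest bid: 171
Step 4: Surplus = winner's bid - payment = 288 - 171 = 117

117


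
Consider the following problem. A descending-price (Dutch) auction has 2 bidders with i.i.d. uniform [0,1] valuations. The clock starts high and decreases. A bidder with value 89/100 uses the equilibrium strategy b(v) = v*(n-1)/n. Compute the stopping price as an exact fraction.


Step 1: Dutch auctions are strategically equivalent to first-price auctions
Step 2: The equilibrium bid is b(v) = v*(n-1)/n
Step 3: b = 89/100 * 1/2
Step 4: b = 89/200

89/200


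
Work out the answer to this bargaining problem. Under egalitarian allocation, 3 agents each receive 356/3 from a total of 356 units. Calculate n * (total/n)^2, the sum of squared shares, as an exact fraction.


Step 1: Each agent's share = 356/3
Step 2: Square of each share = (356/3)^2 = 126736/9
Step 3: Sum of squares = 3 * 126736/9 = 126736/3

126736/3


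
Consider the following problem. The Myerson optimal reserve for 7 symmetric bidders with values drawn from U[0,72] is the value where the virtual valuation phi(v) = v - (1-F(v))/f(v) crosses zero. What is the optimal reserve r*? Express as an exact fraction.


Step 1: For U[0,72], F(v) = v/72 and f(v) = 1/72
Step 2: phi(v) = v - (1 - v/72)/(1/72) = v - (72 - v) = 2v - 72
Step 3: Set phi(r*) = 0: 2r* - 72 = 0
Step 4: r* = 72/2 = 36 (the number of bidders n = 7 does not enter)

36


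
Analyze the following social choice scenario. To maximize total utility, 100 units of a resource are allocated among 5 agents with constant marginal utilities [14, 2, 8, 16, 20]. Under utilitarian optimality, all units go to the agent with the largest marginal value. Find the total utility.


Step 1: The marginal utilities are [14, 2, 8, 16, 20]
Step 2: The highest marginal utility is 20
Step 3: All 100 units go to that agent
Step 4: Total utility = 20 * 100 = 2000

2000


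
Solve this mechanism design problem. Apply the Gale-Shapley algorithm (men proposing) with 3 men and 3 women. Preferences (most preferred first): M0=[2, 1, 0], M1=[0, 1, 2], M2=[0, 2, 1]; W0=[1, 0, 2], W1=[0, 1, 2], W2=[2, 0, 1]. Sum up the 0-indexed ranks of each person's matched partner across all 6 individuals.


Step 1: Run Gale-Shapley (men propose, women hold best offer):
  M0 proposes to W2; she accepts
  M1 proposes to W0; she accepts
  M2 proposes to W0; rejected
  M2 proposes to W2; she switches from M0
  M0 proposes to W1; she accepts
Step 2: Final matching: W0-M1, W1-M0, W2-M2
Step 3: 0-indexed ranks (man's rank of his match, then woman's): 0 + 0 + 1 + 0 + 1 + 0
Step 4: Total rank sum = 2

2


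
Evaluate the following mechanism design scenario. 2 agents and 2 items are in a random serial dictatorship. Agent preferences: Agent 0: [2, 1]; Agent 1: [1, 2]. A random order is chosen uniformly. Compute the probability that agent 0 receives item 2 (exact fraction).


Step 1: Agent 0 wants item 2
Step 2: There are 2 possible orderings of agents
Step 3: In 2 orderings, agent 0 gets item 2
Step 4: Probability = 2/2 = 1

1


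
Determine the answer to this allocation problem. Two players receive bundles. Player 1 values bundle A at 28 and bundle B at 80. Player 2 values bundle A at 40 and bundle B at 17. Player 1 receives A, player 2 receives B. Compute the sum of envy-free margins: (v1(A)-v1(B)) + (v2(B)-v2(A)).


Step 1: Player 1's margin = v1(A) - v1(B) = 28 - 80 = -52
Step 2: Player 2's margin = v2(B) - v2(A) = 17 - 40 = -23
Step 3: Total margin = -52 + -23 = -75

-75


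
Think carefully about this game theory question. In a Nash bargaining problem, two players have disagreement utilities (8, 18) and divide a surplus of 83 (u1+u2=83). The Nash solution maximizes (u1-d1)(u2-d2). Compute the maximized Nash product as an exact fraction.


Step 1: The Nash solution splits surplus symmetrically above the disagreement point
Step 2: u1 = (total + d1 - d2)/2 = (83 + 8 - 18)/2 = 73/2
Step 3: u2 = (total - d1 + d2)/2 = (83 - 8 + 18)/2 = 93/2
Step 4: Nash product = (73/2 - 8) * (93/2 - 18)
Step 5: = 57/2 * 57/2 = 3249/4

3249/4


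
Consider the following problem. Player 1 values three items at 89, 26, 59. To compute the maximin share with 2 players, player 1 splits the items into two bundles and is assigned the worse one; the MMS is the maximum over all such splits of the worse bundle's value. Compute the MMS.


Step 1: Item values = 89, 26, 59
Step 2: Enumerate all 2-bundle partitions and take the smaller bundle:
  Partition 1: {89} vs {26,59} -> bundles 89, 85; min = 85
  Partition 2: {26} vs {89,59} -> bundles 26, 148; min = 26
  Partition 3: {59} vs {89,26} -> bundles 59, 115; min = 59
Step 3: MMS = max(85, 26, 59) = 85

85


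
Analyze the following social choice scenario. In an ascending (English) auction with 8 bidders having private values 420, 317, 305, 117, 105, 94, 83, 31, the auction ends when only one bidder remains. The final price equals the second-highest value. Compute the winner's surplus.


Step 1: Identify the highest value: 420
Step 2: Identify the second-highest value: 317
Step 3: The final price = second-highest value = 317
Step 4: Surplus = 420 - 317 = 103

103


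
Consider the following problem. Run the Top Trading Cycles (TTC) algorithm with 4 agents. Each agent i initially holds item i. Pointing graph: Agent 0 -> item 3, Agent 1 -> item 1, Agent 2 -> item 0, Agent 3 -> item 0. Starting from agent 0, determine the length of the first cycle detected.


Step 1: Trace the pointer graph from agent 0: 0 -> 3 -> 0
Step 2: A cycle is detected when we revisit agent 0
Step 3: The cycle is: 0 -> 3 -> 0
Step 4: Cycle length = 2

2


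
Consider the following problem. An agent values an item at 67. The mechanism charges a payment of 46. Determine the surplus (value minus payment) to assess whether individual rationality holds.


Step 1: Surplus = value - payment = 67 - 46 = 21
Step 2: IR is satisfied (surplus >= 0)

21


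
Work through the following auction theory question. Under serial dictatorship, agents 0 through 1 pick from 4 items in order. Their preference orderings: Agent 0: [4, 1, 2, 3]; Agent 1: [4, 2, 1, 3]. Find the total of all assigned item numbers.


Step 1: Agent 0 picks item 4
Step 2: Agent 1 picks item 2
Step 3: Sum = 4 + 2 = 6

6


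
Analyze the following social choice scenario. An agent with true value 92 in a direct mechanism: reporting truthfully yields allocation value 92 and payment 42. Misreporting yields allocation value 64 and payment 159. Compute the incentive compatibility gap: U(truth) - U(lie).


Step 1: U(truth) = value - payment = 92 - 42 = 50
Step 2: U(lie) = allocation - payment = 64 - 159 = -95
Step 3: IC gap = 50 - (-95) = 145

145


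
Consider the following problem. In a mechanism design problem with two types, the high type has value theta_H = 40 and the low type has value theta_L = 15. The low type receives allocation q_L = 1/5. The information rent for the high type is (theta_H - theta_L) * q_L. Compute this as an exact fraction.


Step 1: theta_H - theta_L = 40 - 15 = 25
Step 2: Information rent = (theta_H - theta_L) * q_L
Step 3: = 25 * 1/5
Step 4: = 5

5


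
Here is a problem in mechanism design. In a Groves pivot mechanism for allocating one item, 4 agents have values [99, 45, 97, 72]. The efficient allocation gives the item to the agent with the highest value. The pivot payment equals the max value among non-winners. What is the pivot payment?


Step 1: The efficient winner is agent 0 with value 99
Step 2: Other agents' values: [45, 97, 72]
Step 3: Pivot payment = max(others) = 97
Step 4: The winner pays 97

97


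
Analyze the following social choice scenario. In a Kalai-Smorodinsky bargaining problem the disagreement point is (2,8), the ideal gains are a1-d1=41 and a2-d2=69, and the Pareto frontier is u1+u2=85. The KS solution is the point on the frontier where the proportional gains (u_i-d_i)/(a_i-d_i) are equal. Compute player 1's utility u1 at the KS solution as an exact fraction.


Step 1: At the KS point, (u1-d1)/r1 = (u2-d2)/r2 = t and u1+u2 = 85
Step 2: u1 = d1 + r1*t and u2 = d2 + r2*t, so (d1 + r1*t) + (d2 + r2*t) = 85
Step 3: t = (85 - 2 - 8)/(41 + 69) = 75/110 = 15/22
Step 4: u1 = d1 + r1*t = 2 + 41 * 15/22 = 659/22
Step 5: (Check: u2 = d2 + r2*t = 1211/22; u1+u2 = 659/22 + 1211/22 = 85, on the frontier.)

659/22


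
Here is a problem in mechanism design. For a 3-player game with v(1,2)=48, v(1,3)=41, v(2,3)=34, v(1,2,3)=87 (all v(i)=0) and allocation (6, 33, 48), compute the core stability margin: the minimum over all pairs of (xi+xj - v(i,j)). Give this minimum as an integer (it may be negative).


Step 1: Slack for coalition (1,2): x1+x2 - v12 = 39 - 48 = -9
Step 2: Slack for coalition (1,3): x1+x3 - v13 = 54 - 41 = 13
Step 3: Slack for coalition (2,3): x2+x3 - v23 = 81 - 34 = 47
Step 4: Minimum slack = min(-9, 13, 47) = -9, attained by (1,2); coalition (1,2) can block (slack < 0), so the allocation is not in the core

-9


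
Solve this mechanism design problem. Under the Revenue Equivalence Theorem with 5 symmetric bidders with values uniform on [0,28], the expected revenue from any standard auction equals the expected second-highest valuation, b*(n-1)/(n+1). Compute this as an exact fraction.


Step 1: By Revenue Equivalence, expected revenue = b*(n-1)/(n+1)
Step 2: Substituting n = 5, b = 28
Step 3: Revenue = 28*(5-1)/(5+1) = 28*4/6
Step 4: Revenue = 112/6 = 56/3

56/3


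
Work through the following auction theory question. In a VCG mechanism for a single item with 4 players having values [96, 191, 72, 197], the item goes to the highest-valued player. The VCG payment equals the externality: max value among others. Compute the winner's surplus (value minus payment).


Step 1: The winner is the agent with the highest value: agent 3 with value 197
Step 2: Values of other agents: [96, 191, 72]
Step 3: VCG payment = max of others' values = 191
Step 4: Surplus = 197 - 191 = 6

6


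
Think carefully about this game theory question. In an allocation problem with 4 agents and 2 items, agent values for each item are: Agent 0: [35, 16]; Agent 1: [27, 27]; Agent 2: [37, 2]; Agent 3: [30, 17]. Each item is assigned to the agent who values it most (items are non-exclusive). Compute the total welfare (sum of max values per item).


Step 1: For each item, find the maximum value among all agents.
Step 2: Item 0 -> Agent 2 (value 37)
Step 3: Item 1 -> Agent 1 (value 27)
Step 4: Total welfare = 37 + 27 = 64

64


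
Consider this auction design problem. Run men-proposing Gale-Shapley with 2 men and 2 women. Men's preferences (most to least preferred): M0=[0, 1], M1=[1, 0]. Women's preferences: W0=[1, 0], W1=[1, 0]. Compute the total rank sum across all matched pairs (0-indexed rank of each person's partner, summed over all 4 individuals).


Step 1: Run Gale-Shapley (men propose, women hold best offer):
  M0 proposes to W0; she accepts
  M1 proposes to W1; she accepts
Step 2: Final matching: W0-M0, W1-M1
Step 3: 0-indexed ranks (man's rank of his match, then woman's): 0 + 1 + 0 + 0
Step 4: Total rank sum = 1

1


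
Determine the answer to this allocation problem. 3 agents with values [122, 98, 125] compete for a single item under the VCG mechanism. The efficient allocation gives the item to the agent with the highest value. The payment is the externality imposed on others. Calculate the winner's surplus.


Step 1: The winner is the agent with the highest value: agent 2 with value 125
Step 2: Values of other agents: [122, 98]
Step 3: VCG payment = max of others' values = 122
Step 4: Surplus = 125 - 122 = 3

3


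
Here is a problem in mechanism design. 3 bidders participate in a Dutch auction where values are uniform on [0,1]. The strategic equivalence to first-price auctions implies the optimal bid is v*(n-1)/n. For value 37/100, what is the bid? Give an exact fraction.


Step 1: Dutch auctions are strategically equivalent to first-price auctions
Step 2: The equilibrium bid is b(v) = v*(n-1)/n
Step 3: b = 37/100 * 2/3
Step 4: b = 37/150

37/150


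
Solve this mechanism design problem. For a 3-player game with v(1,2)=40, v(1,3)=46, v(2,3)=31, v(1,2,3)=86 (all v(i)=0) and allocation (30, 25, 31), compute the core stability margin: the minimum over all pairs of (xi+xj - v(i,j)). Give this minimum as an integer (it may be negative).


Step 1: Slack for coalition (1,2): x1+x2 - v12 = 55 - 40 = 15
Step 2: Slack for coalition (1,3): x1+x3 - v13 = 61 - 46 = 15
Step 3: Slack for coalition (2,3): x2+x3 - v23 = 56 - 31 = 25
Step 4: Minimum slack = min(15, 15, 25) = 15, attained by (1,2) and (1,3); no pair can gain by deviating, so the allocation is in the core

15


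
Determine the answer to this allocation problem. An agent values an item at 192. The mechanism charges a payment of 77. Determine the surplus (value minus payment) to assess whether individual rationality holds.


Step 1: Surplus = value - payment = 192 - 77 = 115
Step 2: IR is satisfied (surplus >= 0)

115


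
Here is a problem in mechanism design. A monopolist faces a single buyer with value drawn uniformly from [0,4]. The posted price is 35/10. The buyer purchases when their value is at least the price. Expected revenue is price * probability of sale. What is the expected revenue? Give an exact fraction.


Step 1: Posted price r = 7/2, value support [0,4]
Step 2: P(v >= r) = (4 - 7/2)/4 = 1/8
Step 3: Expected revenue = r * P(v >= r) = 7/2 * 1/8
Step 4: Revenue = 7/16

7/16


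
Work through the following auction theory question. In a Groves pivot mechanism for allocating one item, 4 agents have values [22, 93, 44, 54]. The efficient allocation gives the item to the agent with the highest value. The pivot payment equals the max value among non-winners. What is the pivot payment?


Step 1: The efficient winner is agent 1 with value 93
Step 2: Other agents' values: [22, 44, 54]
Step 3: Pivot payment = max(others) = 54
Step 4: The winner pays 54

54


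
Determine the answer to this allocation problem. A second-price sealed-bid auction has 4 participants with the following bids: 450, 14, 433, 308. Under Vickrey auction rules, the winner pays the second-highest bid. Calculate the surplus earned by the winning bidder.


Step 1: Sort bids in descending order: 450, 433, 308, 14
Step 2: The winning bid is the highest: 450
Step 3: The payment equals the second-highest bid: 433
Step 4: Surplus = winner's bid - payment = 450 - 433 = 17

17


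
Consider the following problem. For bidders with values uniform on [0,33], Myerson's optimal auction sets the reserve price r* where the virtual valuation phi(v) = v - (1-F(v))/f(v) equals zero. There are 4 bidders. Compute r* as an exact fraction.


Step 1: For U[0,33], F(v) = v/33 and f(v) = 1/33
Step 2: phi(v) = v - (1 - v/33)/(1/33) = v - (33 - v) = 2v - 33
Step 3: Set phi(r*) = 0: 2r* - 33 = 0
Step 4: r* = 33/2 (the number of bidders n = 4 does not enter)

33/2


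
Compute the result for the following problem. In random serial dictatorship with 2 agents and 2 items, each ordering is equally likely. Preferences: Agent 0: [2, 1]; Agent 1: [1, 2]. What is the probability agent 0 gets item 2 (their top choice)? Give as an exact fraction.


Step 1: Agent 0 wants item 2
Step 2: There are 2 possible orderings of agents
Step 3: In 2 orderings, agent 0 gets item 2
Step 4: Probability = 2/2 = 1

1


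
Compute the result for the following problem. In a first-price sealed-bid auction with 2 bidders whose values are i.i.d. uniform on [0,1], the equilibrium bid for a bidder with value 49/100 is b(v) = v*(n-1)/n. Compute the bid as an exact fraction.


Step 1: The symmetric BNE bidding function is b(v) = v * (n-1) / n
Step 2: Substitute v = 49/100 and n = 2
Step 3: b = 49/100 * 1/2
Step 4: b = 49/200

49/200


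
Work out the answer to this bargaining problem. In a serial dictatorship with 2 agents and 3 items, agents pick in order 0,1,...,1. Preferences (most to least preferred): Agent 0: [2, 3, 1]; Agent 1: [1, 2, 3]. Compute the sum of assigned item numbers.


Step 1: Agent 0 picks item 2
Step 2: Agent 1 picks item 1
Step 3: Sum = 2 + 1 = 3

3


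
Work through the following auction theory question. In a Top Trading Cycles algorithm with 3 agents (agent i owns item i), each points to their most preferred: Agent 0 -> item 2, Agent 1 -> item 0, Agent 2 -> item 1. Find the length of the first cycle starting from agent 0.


Step 1: Trace the pointer graph from agent 0: 0 -> 2 -> 1 -> 0
Step 2: A cycle is detected when we revisit agent 0
Step 3: The cycle is: 0 -> 2 -> 1 -> 0
Step 4: Cycle length = 3

3


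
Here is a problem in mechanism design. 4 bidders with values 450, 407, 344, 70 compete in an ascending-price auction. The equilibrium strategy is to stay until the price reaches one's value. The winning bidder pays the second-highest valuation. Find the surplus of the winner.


Step 1: Identify the highest value: 450
Step 2: Identify the second-highest value: 407
Step 3: The final price = second-highest value = 407
Step 4: Surplus = 450 - 407 = 43

43


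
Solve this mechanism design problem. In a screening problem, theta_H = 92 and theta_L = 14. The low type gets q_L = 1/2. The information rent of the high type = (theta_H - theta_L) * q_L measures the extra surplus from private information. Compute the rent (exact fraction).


Step 1: theta_H - theta_L = 92 - 14 = 78
Step 2: Information rent = (theta_H - theta_L) * q_L
Step 3: = 78 * 1/2
Step 4: = 39

39


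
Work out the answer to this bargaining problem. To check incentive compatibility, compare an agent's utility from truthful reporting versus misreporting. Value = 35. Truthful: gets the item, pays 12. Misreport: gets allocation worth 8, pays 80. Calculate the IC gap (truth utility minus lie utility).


Step 1: U(truth) = value - payment = 35 - 12 = 23
Step 2: U(lie) = allocation - payment = 8 - 80 = -72
Step 3: IC gap = 23 - (-72) = 95

95


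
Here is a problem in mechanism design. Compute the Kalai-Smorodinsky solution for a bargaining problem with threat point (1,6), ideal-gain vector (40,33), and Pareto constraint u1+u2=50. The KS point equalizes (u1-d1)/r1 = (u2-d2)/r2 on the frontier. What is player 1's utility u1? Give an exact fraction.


Step 1: At the KS point, (u1-d1)/r1 = (u2-d2)/r2 = t and u1+u2 = 50
Step 2: u1 = d1 + r1*t and u2 = d2 + r2*t, so (d1 + r1*t) + (d2 + r2*t) = 50
Step 3: t = (50 - 1 - 6)/(40 + 33) = 43/73
Step 4: u1 = d1 + r1*t = 1 + 40 * 43/73 = 1793/73
Step 5: (Check: u2 = d2 + r2*t = 1857/73; u1+u2 = 1793/73 + 1857/73 = 50, on the frontier.)

1793/73


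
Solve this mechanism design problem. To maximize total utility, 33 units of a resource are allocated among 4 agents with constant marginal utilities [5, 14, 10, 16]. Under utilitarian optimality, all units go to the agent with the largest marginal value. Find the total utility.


Step 1: The marginal utilities are [5, 14, 10, 16]
Step 2: The highest marginal utility is 16
Step 3: All 33 units go to that agent
Step 4: Total utility = 16 * 33 = 528

528


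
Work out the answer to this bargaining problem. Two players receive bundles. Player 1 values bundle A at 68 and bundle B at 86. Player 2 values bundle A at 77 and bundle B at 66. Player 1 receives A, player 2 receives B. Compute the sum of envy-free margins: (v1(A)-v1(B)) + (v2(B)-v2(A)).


Step 1: Player 1's margin = v1(A) - v1(B) = 68 - 86 = -18
Step 2: Player 2's margin = v2(B) - v2(A) = 66 - 77 = -11
Step 3: Total margin = -18 + -11 = -29

-29


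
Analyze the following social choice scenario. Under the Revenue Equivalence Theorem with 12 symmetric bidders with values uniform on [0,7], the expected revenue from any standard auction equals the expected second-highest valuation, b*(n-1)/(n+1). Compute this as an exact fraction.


Step 1: By Revenue Equivalence, expected revenue = b*(n-1)/(n+1)
Step 2: Substituting n = 12, b = 7
Step 3: Revenue = 7*(12-1)/(12+1) = 7*11/13
Step 4: Revenue = 77/13

77/13


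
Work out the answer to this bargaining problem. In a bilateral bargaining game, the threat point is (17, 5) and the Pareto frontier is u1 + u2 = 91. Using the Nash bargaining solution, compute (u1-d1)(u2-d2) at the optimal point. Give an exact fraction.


Step 1: The Nash solution splits surplus symmetrically above the disagreement point
Step 2: u1 = (total + d1 - d2)/2 = (91 + 17 - 5)/2 = 103/2
Step 3: u2 = (total - d1 + d2)/2 = (91 - 17 + 5)/2 = 79/2
Step 4: Nash product = (103/2 - 17) * (79/2 - 5)
Step 5: = 69/2 * 69/2 = 4761/4

4761/4


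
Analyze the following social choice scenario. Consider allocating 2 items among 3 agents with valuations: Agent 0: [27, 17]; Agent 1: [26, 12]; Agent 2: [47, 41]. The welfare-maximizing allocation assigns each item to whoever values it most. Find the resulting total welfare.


Step 1: For each item, find the maximum value among all agents.
Step 2: Item 0 -> Agent 2 (value 47)
Step 3: Item 1 -> Agent 2 (value 41)
Step 4: Total welfare = 47 + 41 = 88

88


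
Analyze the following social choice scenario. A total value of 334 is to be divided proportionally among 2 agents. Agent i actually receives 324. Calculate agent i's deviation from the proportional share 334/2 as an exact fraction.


Step 1: Proportional share = 334/2 = 167
Step 2: Agent's actual allocation = 324
Step 3: Excess = 324 - 167 = 157

157


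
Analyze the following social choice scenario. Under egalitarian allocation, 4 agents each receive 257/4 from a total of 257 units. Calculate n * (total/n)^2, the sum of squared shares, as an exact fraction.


Step 1: Each agent's share = 257/4
Step 2: Square of each share = (257/4)^2 = 66049/16
Step 3: Sum of squares = 4 * 66049/16 = 66049/4

66049/4


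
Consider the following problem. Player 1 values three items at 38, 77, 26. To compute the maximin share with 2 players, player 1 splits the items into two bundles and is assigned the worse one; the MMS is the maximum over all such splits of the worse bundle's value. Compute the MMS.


Step 1: Item values = 38, 77, 26
Step 2: Enumerate all 2-bundle partitions and take the smaller bundle:
  Partition 1: {38} vs {77,26} -> bundles 38, 103; min = 38
  Partition 2: {77} vs {38,26} -> bundles 77, 64; min = 64
  Partition 3: {26} vs {38,77} -> bundles 26, 115; min = 26
Step 3: MMS = max(38, 64, 26) = 64

64
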